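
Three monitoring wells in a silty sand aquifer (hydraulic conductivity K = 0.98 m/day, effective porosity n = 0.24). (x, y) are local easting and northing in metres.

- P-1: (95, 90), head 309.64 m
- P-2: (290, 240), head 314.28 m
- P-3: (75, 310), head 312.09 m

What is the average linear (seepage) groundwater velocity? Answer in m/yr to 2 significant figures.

Taking P-1 as reference: P-2−P-1 = (195, 150, +4.64); P-3−P-1 = (-20, 220, +2.45).
Determinant of the coordinate differences = 195·220 − (-20)·150 = 45900.
∂h/∂x = [(+4.64)·220 − (+2.45)·150] / 45900 = +0.01423
∂h/∂y = [195·(+2.45) − (-20)·(+4.64)] / 45900 = +0.01243
|∇h| = √(0.01423² + 0.01243²) = 0.01889
Seepage velocity v = K·i/n = 0.98 × 0.01889 / 0.24 = 0.07713 m/day = 28.17 m/yr.

28 m/yr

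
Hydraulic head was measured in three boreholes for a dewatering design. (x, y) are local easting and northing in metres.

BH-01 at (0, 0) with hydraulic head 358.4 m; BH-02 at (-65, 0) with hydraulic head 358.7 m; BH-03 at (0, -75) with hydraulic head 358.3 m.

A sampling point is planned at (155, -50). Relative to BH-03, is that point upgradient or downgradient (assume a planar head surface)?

∂h/∂x = (358.7 − 358.4) / (-65 − 0) = -0.004615
∂h/∂y = (358.3 − 358.4) / (-75 − 0) = +0.001333
Head at (155, -50) = 358.4 + (-0.004615)·(155) + (+0.001333)·(-50) = 357.62 m.
That is lower than the 358.3 m at BH-03, so the point is downgradient.

downgradient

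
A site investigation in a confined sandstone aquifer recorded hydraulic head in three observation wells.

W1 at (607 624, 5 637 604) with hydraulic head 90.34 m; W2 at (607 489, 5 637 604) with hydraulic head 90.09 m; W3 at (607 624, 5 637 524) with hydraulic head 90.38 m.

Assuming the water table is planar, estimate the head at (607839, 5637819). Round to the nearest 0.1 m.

90.6 m

∂h/∂x = (90.09 − 90.34) / (607489 − 607624) = +0.001852
∂h/∂y = (90.38 − 90.34) / (5637524 − 5637604) = -0.0005000
h(607839, 5637819) = 90.34 + (+0.001852)·(215) + (-0.0005000)·(215) = 90.34 +0.398 -0.107 = 90.631 m.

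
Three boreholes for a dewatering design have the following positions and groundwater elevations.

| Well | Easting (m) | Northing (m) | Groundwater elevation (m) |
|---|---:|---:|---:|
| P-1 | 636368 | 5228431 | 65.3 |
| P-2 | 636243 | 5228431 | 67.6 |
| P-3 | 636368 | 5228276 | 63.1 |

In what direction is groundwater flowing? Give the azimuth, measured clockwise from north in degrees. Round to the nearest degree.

128°

∂h/∂x = (67.6 − 65.3) / (636243 − 636368) = -0.01840
∂h/∂y = (63.1 − 65.3) / (5228276 − 5228431) = +0.01419
Flow direction (−∇h) has components (+0.01840 E, -0.01419 N).
Azimuth = atan2(E, N) = atan2(+0.01840, -0.01419) = 127.6° ≈ 128°.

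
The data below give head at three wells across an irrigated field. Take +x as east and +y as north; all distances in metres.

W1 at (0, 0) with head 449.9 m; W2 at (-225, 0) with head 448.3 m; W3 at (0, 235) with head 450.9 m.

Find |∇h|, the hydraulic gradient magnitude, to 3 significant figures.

0.00829

∂h/∂x = (448.3 − 449.9) / (-225 − 0) = +0.007111
∂h/∂y = (450.9 − 449.9) / (235 − 0) = +0.004255
|∇h| = √(0.007111² + 0.004255²) = 0.008287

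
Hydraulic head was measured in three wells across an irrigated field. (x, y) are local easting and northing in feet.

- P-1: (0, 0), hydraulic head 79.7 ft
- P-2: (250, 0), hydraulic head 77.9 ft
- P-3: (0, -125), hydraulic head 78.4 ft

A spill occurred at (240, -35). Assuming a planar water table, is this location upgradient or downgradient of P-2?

downgradient

∂h/∂x = (77.9 − 79.7) / (250 − 0) = -0.007200
∂h/∂y = (78.4 − 79.7) / (-125 − 0) = +0.01040
Head at (240, -35) = 79.7 + (-0.007200)·(240) + (+0.01040)·(-35) = 77.61 ft.
That is lower than the 77.9 ft at P-2, so the point is downgradient.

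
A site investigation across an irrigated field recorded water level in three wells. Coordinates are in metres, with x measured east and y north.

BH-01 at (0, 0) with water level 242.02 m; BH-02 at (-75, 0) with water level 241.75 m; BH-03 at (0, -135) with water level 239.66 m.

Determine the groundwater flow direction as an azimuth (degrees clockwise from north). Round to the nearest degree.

∂h/∂x = (241.75 − 242.02) / (-75 − 0) = +0.003600
∂h/∂y = (239.66 − 242.02) / (-135 − 0) = +0.01748
Flow direction (−∇h) has components (-0.003600 E, -0.01748 N).
Azimuth = atan2(E, N) = atan2(-0.003600, -0.01748) = 191.6° ≈ 192°.

192°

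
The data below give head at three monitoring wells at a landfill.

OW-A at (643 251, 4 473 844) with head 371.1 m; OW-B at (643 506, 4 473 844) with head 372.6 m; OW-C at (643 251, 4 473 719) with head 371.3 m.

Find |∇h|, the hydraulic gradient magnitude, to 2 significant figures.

0.0061

∂h/∂x = (372.6 − 371.1) / (643506 − 643251) = +0.005882
∂h/∂y = (371.3 − 371.1) / (4473719 − 4473844) = -0.001600
|∇h| = √(0.005882² + -0.001600²) = 0.006096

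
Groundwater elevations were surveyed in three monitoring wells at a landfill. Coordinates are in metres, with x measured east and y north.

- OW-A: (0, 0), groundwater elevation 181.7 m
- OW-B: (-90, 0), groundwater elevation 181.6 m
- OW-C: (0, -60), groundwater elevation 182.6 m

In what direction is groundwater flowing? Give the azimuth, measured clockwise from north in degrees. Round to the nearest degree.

∂h/∂x = (181.6 − 181.7) / (-90 − 0) = +0.001111
∂h/∂y = (182.6 − 181.7) / (-60 − 0) = -0.01500
Flow direction (−∇h) has components (-0.001111 E, +0.01500 N).
Azimuth = atan2(E, N) = atan2(-0.001111, +0.01500) = 355.8° ≈ 356°.

356°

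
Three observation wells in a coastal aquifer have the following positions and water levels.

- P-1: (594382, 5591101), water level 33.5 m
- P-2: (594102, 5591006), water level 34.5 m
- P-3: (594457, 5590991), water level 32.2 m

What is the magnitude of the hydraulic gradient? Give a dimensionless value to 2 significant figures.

Three-point gradient (reference P-1): Δ to P-2 = (-280, -95, +1.0), Δ to P-3 = (75, -110, -1.3).
∂h/∂x = -0.006157, ∂h/∂y = +0.007620 (det = 37925).
|∇h| = √(-0.006157² + 0.007620²) = 0.009797

0.0098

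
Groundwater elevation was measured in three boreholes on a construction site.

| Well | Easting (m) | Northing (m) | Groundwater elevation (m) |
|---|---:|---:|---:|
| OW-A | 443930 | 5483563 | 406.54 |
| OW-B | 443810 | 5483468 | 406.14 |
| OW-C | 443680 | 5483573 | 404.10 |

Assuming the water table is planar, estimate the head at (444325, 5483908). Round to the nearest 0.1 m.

407.6 m

Differences from OW-A: to OW-B (Δx, Δy, Δh) = (-120, -95, -0.40); to OW-C = (-250, 10, -2.44).
Solve a·Δx + b·Δy = Δh: det = (-120)·10 − (-250)·(-95) = -24950.
∂h/∂x = [(-0.40)·10 − (-2.44)·(-95)] / -24950 = +0.009451
∂h/∂y = [(-120)·(-2.44) − (-250)·(-0.40)] / -24950 = -0.007727
h(444325, 5483908) = 406.54 + (+0.009451)·(395) + (-0.007727)·(345) = 406.54 +3.733 -2.666 = 407.607 m.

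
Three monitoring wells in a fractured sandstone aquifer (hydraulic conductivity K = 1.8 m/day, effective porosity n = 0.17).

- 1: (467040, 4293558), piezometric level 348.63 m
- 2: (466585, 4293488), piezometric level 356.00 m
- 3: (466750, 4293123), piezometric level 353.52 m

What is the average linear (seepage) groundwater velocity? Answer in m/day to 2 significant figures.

0.17 m/day

Differences from 1: to 2 (Δx, Δy, Δh) = (-455, -70, +7.37); to 3 = (-290, -435, +4.89).
Determinant of the coordinate differences = (-455)·(-435) − (-290)·(-70) = 177625.
∂h/∂x = [(+7.37)·(-435) − (+4.89)·(-70)] / 177625 = -0.01612
∂h/∂y = [(-455)·(+4.89) − (-290)·(+7.37)] / 177625 = -0.0004935
|∇h| = √(-0.01612² + -0.0004935²) = 0.01613
Seepage velocity v = K·i/n = 1.8 × 0.01613 / 0.17 = 0.1708 m/day.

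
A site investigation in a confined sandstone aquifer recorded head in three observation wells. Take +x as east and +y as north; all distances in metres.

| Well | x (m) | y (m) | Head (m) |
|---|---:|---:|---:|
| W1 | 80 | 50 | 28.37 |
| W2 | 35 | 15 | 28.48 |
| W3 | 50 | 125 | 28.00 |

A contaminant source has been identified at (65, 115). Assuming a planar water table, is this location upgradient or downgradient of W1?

downgradient

Taking W1 as reference: W2−W1 = (-45, -35, +0.11); W3−W1 = (-30, 75, -0.37).
Solve a·Δx + b·Δy = Δh: det = (-45)·75 − (-30)·(-35) = -4425.
∂h/∂x = [(+0.11)·75 − (-0.37)·(-35)] / -4425 = +0.001062
∂h/∂y = [(-45)·(-0.37) − (-30)·(+0.11)] / -4425 = -0.004508
Head at (65, 115) = 28.37 + (+0.001062)·(-15) + (-0.004508)·(65) = 28.06 m.
That is lower than the 28.37 m at W1, so the point is downgradient.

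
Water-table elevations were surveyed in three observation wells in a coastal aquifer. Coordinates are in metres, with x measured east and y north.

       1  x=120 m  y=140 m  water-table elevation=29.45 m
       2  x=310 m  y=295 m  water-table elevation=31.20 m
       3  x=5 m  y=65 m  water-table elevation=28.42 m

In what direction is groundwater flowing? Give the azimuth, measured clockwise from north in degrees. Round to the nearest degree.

259°

Differences from 1: to 2 (Δx, Δy, Δh) = (190, 155, +1.75); to 3 = (-115, -75, -1.03).
Solve a·Δx + b·Δy = Δh: det = 190·(-75) − (-115)·155 = 3575.
∂h/∂x = [(+1.75)·(-75) − (-1.03)·155] / 3575 = +0.007944
∂h/∂y = [190·(-1.03) − (-115)·(+1.75)] / 3575 = +0.001552
Flow direction (−∇h) has components (-0.007944 E, -0.001552 N).
Azimuth = atan2(E, N) = atan2(-0.007944, -0.001552) = 258.9° ≈ 259°.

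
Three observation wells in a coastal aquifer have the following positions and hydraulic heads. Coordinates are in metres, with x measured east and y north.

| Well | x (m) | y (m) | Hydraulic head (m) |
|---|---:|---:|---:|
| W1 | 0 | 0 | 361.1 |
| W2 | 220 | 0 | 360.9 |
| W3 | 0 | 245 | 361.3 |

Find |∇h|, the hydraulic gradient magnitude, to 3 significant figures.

∂h/∂x = (360.9 − 361.1) / (220 − 0) = -0.0009091
∂h/∂y = (361.3 − 361.1) / (245 − 0) = +0.0008163
|∇h| = √(-0.0009091² + 0.0008163²) = 0.001222

0.00122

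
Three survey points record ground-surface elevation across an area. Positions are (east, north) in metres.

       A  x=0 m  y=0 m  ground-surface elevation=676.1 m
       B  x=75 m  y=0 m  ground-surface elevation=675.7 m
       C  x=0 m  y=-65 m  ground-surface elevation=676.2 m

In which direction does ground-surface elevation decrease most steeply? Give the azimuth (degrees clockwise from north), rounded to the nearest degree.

∂z/∂x = (675.7 − 676.1) / (75 − 0) = -0.005333
∂z/∂y = (676.2 − 676.1) / (-65 − 0) = -0.001538
Steepest decrease is along −∇f: components (+0.005333 E, +0.001538 N).
Azimuth = atan2(+0.005333, +0.001538) = 73.9° ≈ 074°.

074°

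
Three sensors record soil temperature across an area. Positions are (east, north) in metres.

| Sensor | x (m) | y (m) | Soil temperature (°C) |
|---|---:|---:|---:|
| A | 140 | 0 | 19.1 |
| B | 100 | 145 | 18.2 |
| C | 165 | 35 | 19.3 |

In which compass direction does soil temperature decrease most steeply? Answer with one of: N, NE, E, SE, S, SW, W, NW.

Three-point gradient (reference A): Δ to B = (-40, 145, -0.9), Δ to C = (25, 35, +0.2).
∂T/∂x = +0.01204, ∂T/∂y = -0.002886 (det = -5025).
Steepest decrease is along −∇f = (-0.01204 E, +0.002886 N) → west.

W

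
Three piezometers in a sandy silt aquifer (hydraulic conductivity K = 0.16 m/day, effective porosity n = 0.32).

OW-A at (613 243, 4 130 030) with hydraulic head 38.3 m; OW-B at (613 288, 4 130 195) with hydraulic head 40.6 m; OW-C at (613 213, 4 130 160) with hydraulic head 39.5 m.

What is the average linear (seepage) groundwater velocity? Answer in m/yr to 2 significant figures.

Taking OW-A as reference: OW-B−OW-A = (45, 165, +2.3); OW-C−OW-A = (-30, 130, +1.2).
Solve a·Δx + b·Δy = Δh: det = 45·130 − (-30)·165 = 10800.
∂h/∂x = [(+2.3)·130 − (+1.2)·165] / 10800 = +0.009352
∂h/∂y = [45·(+1.2) − (-30)·(+2.3)] / 10800 = +0.01139
|∇h| = √(0.009352² + 0.01139²) = 0.01474
Seepage velocity v = K·i/n = 0.16 × 0.01474 / 0.32 = 0.00737 m/day = 2.692 m/yr.

2.7 m/yr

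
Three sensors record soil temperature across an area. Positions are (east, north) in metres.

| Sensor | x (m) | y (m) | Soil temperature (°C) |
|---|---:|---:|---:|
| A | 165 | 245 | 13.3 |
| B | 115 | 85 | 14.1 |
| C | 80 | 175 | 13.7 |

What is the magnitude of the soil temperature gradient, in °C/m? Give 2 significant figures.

Taking A as reference: B−A = (-50, -160, +0.8); C−A = (-85, -70, +0.4).
Solve a·Δx + b·Δy = ΔT: det = (-50)·(-70) − (-85)·(-160) = -10100.
∂T/∂x = [(+0.8)·(-70) − (+0.4)·(-160)] / -10100 = -0.0007921
∂T/∂y = [(-50)·(+0.4) − (-85)·(+0.8)] / -10100 = -0.004752
|∇f| = √(-0.0007921² + -0.004752²) = 0.004818 °C/m

0.0048 °C/m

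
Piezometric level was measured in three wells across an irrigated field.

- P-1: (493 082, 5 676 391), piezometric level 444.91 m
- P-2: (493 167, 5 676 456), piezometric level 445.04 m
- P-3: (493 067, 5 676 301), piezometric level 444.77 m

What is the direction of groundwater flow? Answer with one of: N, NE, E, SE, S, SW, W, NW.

S

Taking P-1 as reference: P-2−P-1 = (85, 65, +0.13); P-3−P-1 = (-15, -90, -0.14).
Solve a·Δx + b·Δy = Δh: det = 85·(-90) − (-15)·65 = -6675.
∂h/∂x = [(+0.13)·(-90) − (-0.14)·65] / -6675 = +0.0003895
∂h/∂y = [85·(-0.14) − (-15)·(+0.13)] / -6675 = +0.001491
Flow = −∇h = (-0.0003895 east, -0.001491 north), which points south.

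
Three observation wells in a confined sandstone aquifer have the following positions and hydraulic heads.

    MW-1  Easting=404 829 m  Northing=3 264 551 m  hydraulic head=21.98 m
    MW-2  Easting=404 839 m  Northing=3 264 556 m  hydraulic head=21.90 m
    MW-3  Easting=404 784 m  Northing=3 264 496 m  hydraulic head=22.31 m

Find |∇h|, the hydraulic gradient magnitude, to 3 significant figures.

With h = a·x + b·y + c and MW-1 as origin, the differences give:
  10·a + 5·b = -0.08
  (-45)·a + (-55)·b = +0.33
Eliminate b (×(-55) and ×5, subtract): -325·a = 2.750 → a = ∂h/∂x = -0.008462
Back-substitute: b = ∂h/∂y = +0.0009231.
|∇h| = √(-0.008462² + 0.0009231²) = 0.008512

0.00851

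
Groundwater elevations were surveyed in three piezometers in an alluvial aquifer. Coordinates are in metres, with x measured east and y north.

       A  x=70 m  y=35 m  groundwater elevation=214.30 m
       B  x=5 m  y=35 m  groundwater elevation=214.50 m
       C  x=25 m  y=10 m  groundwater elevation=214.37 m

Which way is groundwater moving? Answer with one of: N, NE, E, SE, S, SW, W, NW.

Differences from A: to B (Δx, Δy, Δh) = (-65, 0, +0.20); to C = (-45, -25, +0.07).
Solve a·Δx + b·Δy = Δh: det = (-65)·(-25) − (-45)·0 = 1625.
∂h/∂x = [(+0.20)·(-25) − (+0.07)·0] / 1625 = -0.003077
∂h/∂y = [(-65)·(+0.07) − (-45)·(+0.20)] / 1625 = +0.002738
Flow = −∇h = (+0.003077 east, -0.002738 north), which points southeast.

SE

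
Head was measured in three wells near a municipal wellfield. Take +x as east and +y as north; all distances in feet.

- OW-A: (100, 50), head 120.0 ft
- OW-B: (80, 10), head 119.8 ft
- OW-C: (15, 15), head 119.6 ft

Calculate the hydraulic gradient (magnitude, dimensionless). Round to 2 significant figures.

0.0047

Three-point gradient (reference OW-A): Δ to OW-B = (-20, -40, -0.2), Δ to OW-C = (-85, -35, -0.4).
∂h/∂x = +0.003333, ∂h/∂y = +0.003333 (det = -2700).
|∇h| = √(0.003333² + 0.003333²) = 0.004714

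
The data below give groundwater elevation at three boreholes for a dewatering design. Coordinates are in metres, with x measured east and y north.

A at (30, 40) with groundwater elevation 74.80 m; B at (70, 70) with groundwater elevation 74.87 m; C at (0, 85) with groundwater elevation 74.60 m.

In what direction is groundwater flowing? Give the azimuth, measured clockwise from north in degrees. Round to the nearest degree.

303°

Taking A as reference: B−A = (40, 30, +0.07); C−A = (-30, 45, -0.20).
Solve a·Δx + b·Δy = Δh: det = 40·45 − (-30)·30 = 2700.
∂h/∂x = [(+0.07)·45 − (-0.20)·30] / 2700 = +0.003389
∂h/∂y = [40·(-0.20) − (-30)·(+0.07)] / 2700 = -0.002185
Flow direction (−∇h) has components (-0.003389 E, +0.002185 N).
Azimuth = atan2(E, N) = atan2(-0.003389, +0.002185) = 302.8° ≈ 303°.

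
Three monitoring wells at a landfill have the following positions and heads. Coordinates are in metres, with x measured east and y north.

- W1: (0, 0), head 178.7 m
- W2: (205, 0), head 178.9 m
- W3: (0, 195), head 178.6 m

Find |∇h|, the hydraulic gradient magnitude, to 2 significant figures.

0.0011

∂h/∂x = (178.9 − 178.7) / (205 − 0) = +0.0009756
∂h/∂y = (178.6 − 178.7) / (195 − 0) = -0.0005128
|∇h| = √(0.0009756² + -0.0005128²) = 0.001102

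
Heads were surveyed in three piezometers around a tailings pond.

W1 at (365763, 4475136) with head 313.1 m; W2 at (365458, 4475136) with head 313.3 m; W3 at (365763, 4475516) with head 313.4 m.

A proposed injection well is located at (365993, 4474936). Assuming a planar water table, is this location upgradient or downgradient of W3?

∂h/∂x = (313.3 − 313.1) / (365458 − 365763) = -0.0006557
∂h/∂y = (313.4 − 313.1) / (4475516 − 4475136) = +0.0007895
Head at (365993, 4474936) = 313.1 + (-0.0006557)·(230) + (+0.0007895)·(-200) = 312.79 m.
That is lower than the 313.4 m at W3, so the point is downgradient.

downgradient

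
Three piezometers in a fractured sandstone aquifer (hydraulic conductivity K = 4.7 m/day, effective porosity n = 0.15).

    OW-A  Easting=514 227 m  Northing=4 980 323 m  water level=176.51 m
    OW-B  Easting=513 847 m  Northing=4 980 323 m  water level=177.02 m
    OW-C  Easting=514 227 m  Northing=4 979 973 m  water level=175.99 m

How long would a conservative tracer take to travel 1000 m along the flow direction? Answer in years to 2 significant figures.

44 years

∂h/∂x = (177.02 − 176.51) / (513847 − 514227) = -0.001342
∂h/∂y = (175.99 − 176.51) / (4979973 − 4980323) = +0.001486
|∇h| = √(-0.001342² + 0.001486²) = 0.002002
Seepage velocity v = K·i/n = 4.7 × 0.002002 / 0.15 = 0.06273 m/day.
t = 1000 / 0.06273 = 1.594e+04 days = 43.6 years.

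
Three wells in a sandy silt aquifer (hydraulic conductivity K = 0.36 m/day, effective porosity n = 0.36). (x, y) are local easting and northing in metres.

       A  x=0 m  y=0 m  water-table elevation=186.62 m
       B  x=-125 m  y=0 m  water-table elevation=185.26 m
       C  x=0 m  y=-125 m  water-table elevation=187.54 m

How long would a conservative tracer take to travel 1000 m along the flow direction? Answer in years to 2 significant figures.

210 years

∂h/∂x = (185.26 − 186.62) / (-125 − 0) = +0.01088
∂h/∂y = (187.54 − 186.62) / (-125 − 0) = -0.007360
|∇h| = √(0.01088² + -0.007360²) = 0.01314
Seepage velocity v = K·i/n = 0.36 × 0.01314 / 0.36 = 0.01314 m/day.
t = 1000 / 0.01314 = 7.61e+04 days = 208 years.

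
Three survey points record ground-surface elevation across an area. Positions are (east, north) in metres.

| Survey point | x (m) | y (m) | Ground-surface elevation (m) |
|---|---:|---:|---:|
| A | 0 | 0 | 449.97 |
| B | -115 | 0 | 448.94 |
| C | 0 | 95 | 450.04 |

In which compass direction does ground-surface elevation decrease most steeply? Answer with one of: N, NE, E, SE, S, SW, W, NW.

∂z/∂x = (448.94 − 449.97) / (-115 − 0) = +0.008957
∂z/∂y = (450.04 − 449.97) / (95 − 0) = +0.0007368
Steepest decrease is along −∇f = (-0.008957 E, -0.0007368 N) → west.

W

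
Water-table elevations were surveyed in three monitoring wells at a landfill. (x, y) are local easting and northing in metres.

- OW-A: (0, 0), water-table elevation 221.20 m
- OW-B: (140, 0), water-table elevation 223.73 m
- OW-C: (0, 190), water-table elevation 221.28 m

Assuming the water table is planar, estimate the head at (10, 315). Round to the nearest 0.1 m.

221.5 m

∂h/∂x = (223.73 − 221.20) / (140 − 0) = +0.01807
∂h/∂y = (221.28 − 221.20) / (190 − 0) = +0.0004211
h(10, 315) = 221.20 + (+0.01807)·(10) + (+0.0004211)·(315) = 221.20 +0.181 +0.133 = 221.513 m.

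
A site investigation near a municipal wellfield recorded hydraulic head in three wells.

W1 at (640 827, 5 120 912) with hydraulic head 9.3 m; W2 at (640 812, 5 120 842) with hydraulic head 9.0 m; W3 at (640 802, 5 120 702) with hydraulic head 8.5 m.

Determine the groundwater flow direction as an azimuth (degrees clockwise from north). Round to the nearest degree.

Three-point gradient (reference W1): Δ to W2 = (-15, -70, -0.3), Δ to W3 = (-25, -210, -0.8).
∂h/∂x = +0.005000, ∂h/∂y = +0.003214 (det = 1400).
Flow direction (−∇h) has components (-0.005000 E, -0.003214 N).
Azimuth = atan2(E, N) = atan2(-0.005000, -0.003214) = 237.3° ≈ 237°.

237°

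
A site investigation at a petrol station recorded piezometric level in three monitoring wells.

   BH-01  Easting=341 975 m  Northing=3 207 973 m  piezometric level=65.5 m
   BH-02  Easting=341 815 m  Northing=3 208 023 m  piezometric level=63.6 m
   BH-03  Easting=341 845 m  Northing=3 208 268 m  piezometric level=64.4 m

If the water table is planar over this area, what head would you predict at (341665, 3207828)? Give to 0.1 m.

61.4 m

Taking BH-01 as reference: BH-02−BH-01 = (-160, 50, -1.9); BH-03−BH-01 = (-130, 295, -1.1).
Solve a·Δx + b·Δy = Δh: det = (-160)·295 − (-130)·50 = -40700.
∂h/∂x = [(-1.9)·295 − (-1.1)·50] / -40700 = +0.01242
∂h/∂y = [(-160)·(-1.1) − (-130)·(-1.9)] / -40700 = +0.001744
h(341665, 3207828) = 65.5 + (+0.01242)·(-310) + (+0.001744)·(-145) = 65.5 -3.850 -0.253 = 61.397 m.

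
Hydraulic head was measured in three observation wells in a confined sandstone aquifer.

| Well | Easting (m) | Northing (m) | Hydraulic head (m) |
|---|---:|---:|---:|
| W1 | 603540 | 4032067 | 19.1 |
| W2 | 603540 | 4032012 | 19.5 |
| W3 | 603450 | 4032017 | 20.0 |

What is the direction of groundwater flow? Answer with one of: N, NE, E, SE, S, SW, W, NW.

With h = a·x + b·y + c and W1 as origin, the differences give:
  0·a + (-55)·b = +0.4
  (-90)·a + (-50)·b = +0.9
Eliminate b (×(-50) and ×(-55), subtract): -4950·a = 29.50 → a = ∂h/∂x = -0.005960
Back-substitute: b = ∂h/∂y = -0.007273.
Flow = −∇h = (+0.005960 east, +0.007273 north), which points northeast.

NE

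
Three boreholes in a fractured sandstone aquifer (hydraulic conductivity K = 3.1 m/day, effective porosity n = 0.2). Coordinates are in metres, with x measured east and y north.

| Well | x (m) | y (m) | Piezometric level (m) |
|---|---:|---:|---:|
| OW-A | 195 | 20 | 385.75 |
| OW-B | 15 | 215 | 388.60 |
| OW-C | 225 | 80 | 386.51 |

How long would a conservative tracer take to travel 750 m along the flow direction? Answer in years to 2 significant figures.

9.9 years

With h = a·x + b·y + c and OW-A as origin, the differences give:
  (-180)·a + 195·b = +2.85
  30·a + 60·b = +0.76
Eliminate b (×60 and ×195, subtract): -16650·a = 22.800 → a = ∂h/∂x = -0.001369
Back-substitute: b = ∂h/∂y = +0.01335.
|∇h| = √(-0.001369² + 0.01335²) = 0.01342
Seepage velocity v = K·i/n = 3.1 × 0.01342 / 0.2 = 0.208 m/day.
t = 750 / 0.208 = 3606 days = 9.87 years.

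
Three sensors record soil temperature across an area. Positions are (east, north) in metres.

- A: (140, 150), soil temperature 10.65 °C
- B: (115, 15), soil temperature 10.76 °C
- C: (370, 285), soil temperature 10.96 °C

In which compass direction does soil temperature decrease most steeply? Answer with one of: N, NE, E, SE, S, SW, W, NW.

Differences from A: to B (Δx, Δy, Δh) = (-25, -135, +0.11); to C = (230, 135, +0.31).
Solve a·Δx + b·Δy = ΔT: det = (-25)·135 − 230·(-135) = 27675.
∂T/∂x = [(+0.11)·135 − (+0.31)·(-135)] / 27675 = +0.002049
∂T/∂y = [(-25)·(+0.31) − 230·(+0.11)] / 27675 = -0.001194
Steepest decrease is along −∇f = (-0.002049 E, +0.001194 N) → northwest.

NW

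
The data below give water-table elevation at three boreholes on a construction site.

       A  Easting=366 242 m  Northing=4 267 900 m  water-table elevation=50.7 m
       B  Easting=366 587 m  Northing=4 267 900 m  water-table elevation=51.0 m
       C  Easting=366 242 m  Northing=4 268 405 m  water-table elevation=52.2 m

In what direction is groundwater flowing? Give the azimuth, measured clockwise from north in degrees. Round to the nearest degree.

196°

∂h/∂x = (51.0 − 50.7) / (366587 − 366242) = +0.0008696
∂h/∂y = (52.2 − 50.7) / (4268405 − 4267900) = +0.002970
Flow direction (−∇h) has components (-0.0008696 E, -0.002970 N).
Azimuth = atan2(E, N) = atan2(-0.0008696, -0.002970) = 196.3° ≈ 196°.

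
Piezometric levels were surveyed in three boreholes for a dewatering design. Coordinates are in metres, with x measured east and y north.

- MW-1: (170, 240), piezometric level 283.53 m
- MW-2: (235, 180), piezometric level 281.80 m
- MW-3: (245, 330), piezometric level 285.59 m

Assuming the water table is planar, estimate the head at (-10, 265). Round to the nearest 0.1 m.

With h = a·x + b·y + c and MW-1 as origin, the differences give:
  65·a + (-60)·b = -1.73
  75·a + 90·b = +2.06
Eliminate b (×90 and ×(-60), subtract): 10350·a = -32.100 → a = ∂h/∂x = -0.003101
Back-substitute: b = ∂h/∂y = +0.02547.
h(-10, 265) = 283.53 + (-0.003101)·(-180) + (+0.02547)·(25) = 283.53 +0.558 +0.637 = 284.725 m.

284.7 m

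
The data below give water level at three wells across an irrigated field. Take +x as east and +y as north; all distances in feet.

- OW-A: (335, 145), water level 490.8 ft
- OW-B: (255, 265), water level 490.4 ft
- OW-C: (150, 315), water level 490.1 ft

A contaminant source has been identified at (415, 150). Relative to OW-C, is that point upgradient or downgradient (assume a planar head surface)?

Taking OW-A as reference: OW-B−OW-A = (-80, 120, -0.4); OW-C−OW-A = (-185, 170, -0.7).
Determinant of the coordinate differences = (-80)·170 − (-185)·120 = 8600.
∂h/∂x = [(-0.4)·170 − (-0.7)·120] / 8600 = +0.001860
∂h/∂y = [(-80)·(-0.7) − (-185)·(-0.4)] / 8600 = -0.002093
Head at (415, 150) = 490.8 + (+0.001860)·(80) + (-0.002093)·(5) = 490.94 ft.
That is higher than the 490.1 ft at OW-C, so the point is upgradient.

upgradient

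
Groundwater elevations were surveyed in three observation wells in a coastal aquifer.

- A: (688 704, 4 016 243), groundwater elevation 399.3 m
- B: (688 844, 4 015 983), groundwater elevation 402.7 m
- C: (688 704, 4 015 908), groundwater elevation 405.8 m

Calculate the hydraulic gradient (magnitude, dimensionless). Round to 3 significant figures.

0.0227

Taking A as reference: B−A = (140, -260, +3.4); C−A = (0, -335, +6.5).
Solve a·Δx + b·Δy = Δh: det = 140·(-335) − 0·(-260) = -46900.
∂h/∂x = [(+3.4)·(-335) − (+6.5)·(-260)] / -46900 = -0.01175
∂h/∂y = [140·(+6.5) − 0·(+3.4)] / -46900 = -0.01940
|∇h| = √(-0.01175² + -0.01940²) = 0.02268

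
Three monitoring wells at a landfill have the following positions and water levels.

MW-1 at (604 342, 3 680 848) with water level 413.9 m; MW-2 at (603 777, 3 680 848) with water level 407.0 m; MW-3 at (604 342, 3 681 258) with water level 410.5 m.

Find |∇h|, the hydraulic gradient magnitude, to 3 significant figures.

0.0148

∂h/∂x = (407.0 − 413.9) / (603777 − 604342) = +0.01221
∂h/∂y = (410.5 − 413.9) / (3681258 − 3680848) = -0.008293
|∇h| = √(0.01221² + -0.008293²) = 0.01476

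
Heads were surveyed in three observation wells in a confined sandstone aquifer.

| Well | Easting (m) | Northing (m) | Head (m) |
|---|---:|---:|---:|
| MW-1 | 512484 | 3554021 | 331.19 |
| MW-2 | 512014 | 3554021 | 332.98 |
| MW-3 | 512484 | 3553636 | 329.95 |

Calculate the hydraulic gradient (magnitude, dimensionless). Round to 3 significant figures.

∂h/∂x = (332.98 − 331.19) / (512014 − 512484) = -0.003809
∂h/∂y = (329.95 − 331.19) / (3553636 − 3554021) = +0.003221
|∇h| = √(-0.003809² + 0.003221²) = 0.004988

0.00499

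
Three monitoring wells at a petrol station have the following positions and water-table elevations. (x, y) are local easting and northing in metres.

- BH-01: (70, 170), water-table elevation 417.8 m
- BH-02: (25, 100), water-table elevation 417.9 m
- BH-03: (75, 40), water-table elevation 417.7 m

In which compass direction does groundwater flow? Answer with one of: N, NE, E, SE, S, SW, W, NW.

E

Taking BH-01 as reference: BH-02−BH-01 = (-45, -70, +0.1); BH-03−BH-01 = (5, -130, -0.1).
Solve a·Δx + b·Δy = Δh: det = (-45)·(-130) − 5·(-70) = 6200.
∂h/∂x = [(+0.1)·(-130) − (-0.1)·(-70)] / 6200 = -0.003226
∂h/∂y = [(-45)·(-0.1) − 5·(+0.1)] / 6200 = +0.0006452
Flow = −∇h = (+0.003226 east, -0.0006452 north), which points east.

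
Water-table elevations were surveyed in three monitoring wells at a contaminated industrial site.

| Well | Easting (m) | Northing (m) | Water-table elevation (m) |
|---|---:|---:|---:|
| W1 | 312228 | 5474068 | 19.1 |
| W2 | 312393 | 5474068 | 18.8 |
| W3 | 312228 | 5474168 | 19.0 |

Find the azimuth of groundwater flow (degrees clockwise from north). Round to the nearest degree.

061°

∂h/∂x = (18.8 − 19.1) / (312393 − 312228) = -0.001818
∂h/∂y = (19.0 − 19.1) / (5474168 − 5474068) = -0.001000
Flow direction (−∇h) has components (+0.001818 E, +0.001000 N).
Azimuth = atan2(E, N) = atan2(+0.001818, +0.001000) = 61.2° ≈ 061°.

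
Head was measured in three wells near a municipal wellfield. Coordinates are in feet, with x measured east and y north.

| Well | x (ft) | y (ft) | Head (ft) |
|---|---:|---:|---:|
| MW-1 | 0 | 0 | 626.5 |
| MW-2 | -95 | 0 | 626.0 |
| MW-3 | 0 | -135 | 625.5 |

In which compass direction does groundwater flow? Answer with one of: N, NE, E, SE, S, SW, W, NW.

∂h/∂x = (626.0 − 626.5) / (-95 − 0) = +0.005263
∂h/∂y = (625.5 − 626.5) / (-135 − 0) = +0.007407
Flow = −∇h = (-0.005263 east, -0.007407 north), which points southwest.

SW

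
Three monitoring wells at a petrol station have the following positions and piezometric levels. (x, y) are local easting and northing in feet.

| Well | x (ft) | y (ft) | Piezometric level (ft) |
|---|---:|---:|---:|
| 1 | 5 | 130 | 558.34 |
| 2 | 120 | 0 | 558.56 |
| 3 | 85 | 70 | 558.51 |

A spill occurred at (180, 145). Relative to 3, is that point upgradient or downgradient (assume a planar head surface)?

Taking 1 as reference: 2−1 = (115, -130, +0.22); 3−1 = (80, -60, +0.17).
Determinant of the coordinate differences = 115·(-60) − 80·(-130) = 3500.
∂h/∂x = [(+0.22)·(-60) − (+0.17)·(-130)] / 3500 = +0.002543
∂h/∂y = [115·(+0.17) − 80·(+0.22)] / 3500 = +0.0005571
Head at (180, 145) = 558.34 + (+0.002543)·(175) + (+0.0005571)·(15) = 558.79 ft.
That is higher than the 558.51 ft at 3, so the point is upgradient.

upgradient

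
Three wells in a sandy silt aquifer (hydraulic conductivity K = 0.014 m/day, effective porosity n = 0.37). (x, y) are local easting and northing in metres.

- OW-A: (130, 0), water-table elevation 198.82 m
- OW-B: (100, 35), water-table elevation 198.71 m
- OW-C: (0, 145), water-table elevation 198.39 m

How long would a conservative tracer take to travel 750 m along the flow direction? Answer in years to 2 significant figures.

6500 years

Differences from OW-A: to OW-B (Δx, Δy, Δh) = (-30, 35, -0.11); to OW-C = (-130, 145, -0.43).
Solve a·Δx + b·Δy = Δh: det = (-30)·145 − (-130)·35 = 200.
∂h/∂x = [(-0.11)·145 − (-0.43)·35] / 200 = -0.004500
∂h/∂y = [(-30)·(-0.43) − (-130)·(-0.11)] / 200 = -0.007000
|∇h| = √(-0.004500² + -0.007000²) = 0.008322
Seepage velocity v = K·i/n = 0.014 × 0.008322 / 0.37 = 0.0003149 m/day.
t = 750 / 0.0003149 = 2.382e+06 days = 6.52e+03 years.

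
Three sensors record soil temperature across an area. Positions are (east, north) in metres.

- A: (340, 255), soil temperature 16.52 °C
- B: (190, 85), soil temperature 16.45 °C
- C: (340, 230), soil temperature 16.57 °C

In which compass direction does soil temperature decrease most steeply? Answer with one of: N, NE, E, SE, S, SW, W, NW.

NW

Three-point gradient (reference A): Δ to B = (-150, -170, -0.07), Δ to C = (0, -25, +0.05).
∂T/∂x = +0.002733, ∂T/∂y = -0.002000 (det = 3750).
Steepest decrease is along −∇f = (-0.002733 E, +0.002000 N) → northwest.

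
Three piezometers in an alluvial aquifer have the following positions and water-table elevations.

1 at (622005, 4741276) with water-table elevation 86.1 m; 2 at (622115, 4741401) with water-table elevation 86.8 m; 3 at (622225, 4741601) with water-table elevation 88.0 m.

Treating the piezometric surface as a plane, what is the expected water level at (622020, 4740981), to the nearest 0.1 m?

84.1 m

Differences from 1: to 2 (Δx, Δy, Δh) = (110, 125, +0.7); to 3 = (220, 325, +1.9).
Determinant of the coordinate differences = 110·325 − 220·125 = 8250.
∂h/∂x = [(+0.7)·325 − (+1.9)·125] / 8250 = -0.001212
∂h/∂y = [110·(+1.9) − 220·(+0.7)] / 8250 = +0.006667
h(622020, 4740981) = 86.1 + (-0.001212)·(15) + (+0.006667)·(-295) = 86.1 -0.018 -1.967 = 84.115 m.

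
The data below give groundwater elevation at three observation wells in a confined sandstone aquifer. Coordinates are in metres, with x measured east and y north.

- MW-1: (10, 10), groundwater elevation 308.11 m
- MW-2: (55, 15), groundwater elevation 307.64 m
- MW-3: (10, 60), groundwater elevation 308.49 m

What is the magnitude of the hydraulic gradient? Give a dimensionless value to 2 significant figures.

Taking MW-1 as reference: MW-2−MW-1 = (45, 5, -0.47); MW-3−MW-1 = (0, 50, +0.38).
Solve a·Δx + b·Δy = Δh: det = 45·50 − 0·5 = 2250.
∂h/∂x = [(-0.47)·50 − (+0.38)·5] / 2250 = -0.01129
∂h/∂y = [45·(+0.38) − 0·(-0.47)] / 2250 = +0.007600
|∇h| = √(-0.01129² + 0.007600²) = 0.01361

0.014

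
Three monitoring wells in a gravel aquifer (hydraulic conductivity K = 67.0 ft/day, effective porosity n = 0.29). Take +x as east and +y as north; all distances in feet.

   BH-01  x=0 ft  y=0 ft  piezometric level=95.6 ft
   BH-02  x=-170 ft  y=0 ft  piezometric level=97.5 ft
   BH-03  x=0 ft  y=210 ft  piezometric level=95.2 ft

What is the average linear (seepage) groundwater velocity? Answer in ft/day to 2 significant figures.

2.6 ft/day

∂h/∂x = (97.5 − 95.6) / (-170 − 0) = -0.01118
∂h/∂y = (95.2 − 95.6) / (210 − 0) = -0.001905
|∇h| = √(-0.01118² + -0.001905²) = 0.01134
Seepage velocity v = K·i/n = 67.0 × 0.01134 / 0.29 = 2.62 ft/day.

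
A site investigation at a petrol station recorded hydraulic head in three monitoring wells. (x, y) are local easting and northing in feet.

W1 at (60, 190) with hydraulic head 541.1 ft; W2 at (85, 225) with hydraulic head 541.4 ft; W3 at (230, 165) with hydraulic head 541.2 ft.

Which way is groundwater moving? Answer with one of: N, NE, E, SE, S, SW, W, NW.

S

Taking W1 as reference: W2−W1 = (25, 35, +0.3); W3−W1 = (170, -25, +0.1).
Determinant of the coordinate differences = 25·(-25) − 170·35 = -6575.
∂h/∂x = [(+0.3)·(-25) − (+0.1)·35] / -6575 = +0.001673
∂h/∂y = [25·(+0.1) − 170·(+0.3)] / -6575 = +0.007376
Flow = −∇h = (-0.001673 east, -0.007376 north), which points south.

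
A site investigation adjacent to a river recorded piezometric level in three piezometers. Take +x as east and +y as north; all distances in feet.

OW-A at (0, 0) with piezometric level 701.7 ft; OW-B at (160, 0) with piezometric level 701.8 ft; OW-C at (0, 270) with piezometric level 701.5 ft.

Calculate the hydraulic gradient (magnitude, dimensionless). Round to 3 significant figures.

∂h/∂x = (701.8 − 701.7) / (160 − 0) = +0.0006250
∂h/∂y = (701.5 − 701.7) / (270 − 0) = -0.0007407
|∇h| = √(0.0006250² + -0.0007407²) = 0.0009692

0.000969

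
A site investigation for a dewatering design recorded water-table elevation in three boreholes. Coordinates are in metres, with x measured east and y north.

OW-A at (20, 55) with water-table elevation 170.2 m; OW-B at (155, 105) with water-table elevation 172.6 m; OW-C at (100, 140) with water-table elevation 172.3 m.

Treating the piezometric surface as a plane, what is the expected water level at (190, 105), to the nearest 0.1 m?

173.1 m

Differences from OW-A: to OW-B (Δx, Δy, Δh) = (135, 50, +2.4); to OW-C = (80, 85, +2.1).
Solve a·Δx + b·Δy = Δh: det = 135·85 − 80·50 = 7475.
∂h/∂x = [(+2.4)·85 − (+2.1)·50] / 7475 = +0.01324
∂h/∂y = [135·(+2.1) − 80·(+2.4)] / 7475 = +0.01224
h(190, 105) = 170.2 + (+0.01324)·(170) + (+0.01224)·(50) = 170.2 +2.252 +0.612 = 173.064 m.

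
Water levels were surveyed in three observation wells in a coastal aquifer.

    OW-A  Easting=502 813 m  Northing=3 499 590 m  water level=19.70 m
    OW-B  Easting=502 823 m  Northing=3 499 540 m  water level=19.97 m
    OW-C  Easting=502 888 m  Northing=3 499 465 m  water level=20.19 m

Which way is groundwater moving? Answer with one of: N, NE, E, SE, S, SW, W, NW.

NE

Taking OW-A as reference: OW-B−OW-A = (10, -50, +0.27); OW-C−OW-A = (75, -125, +0.49).
Determinant of the coordinate differences = 10·(-125) − 75·(-50) = 2500.
∂h/∂x = [(+0.27)·(-125) − (+0.49)·(-50)] / 2500 = -0.003700
∂h/∂y = [10·(+0.49) − 75·(+0.27)] / 2500 = -0.006140
Flow = −∇h = (+0.003700 east, +0.006140 north), which points northeast.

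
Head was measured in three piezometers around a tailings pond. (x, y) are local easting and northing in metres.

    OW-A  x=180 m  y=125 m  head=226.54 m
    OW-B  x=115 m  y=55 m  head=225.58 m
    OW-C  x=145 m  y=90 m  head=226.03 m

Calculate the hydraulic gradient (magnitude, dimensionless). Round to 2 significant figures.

Differences from OW-A: to OW-B (Δx, Δy, Δh) = (-65, -70, -0.96); to OW-C = (-35, -35, -0.51).
Solve a·Δx + b·Δy = Δh: det = (-65)·(-35) − (-35)·(-70) = -175.
∂h/∂x = [(-0.96)·(-35) − (-0.51)·(-70)] / -175 = +0.01200
∂h/∂y = [(-65)·(-0.51) − (-35)·(-0.96)] / -175 = +0.002571
|∇h| = √(0.01200² + 0.002571²) = 0.01227

0.012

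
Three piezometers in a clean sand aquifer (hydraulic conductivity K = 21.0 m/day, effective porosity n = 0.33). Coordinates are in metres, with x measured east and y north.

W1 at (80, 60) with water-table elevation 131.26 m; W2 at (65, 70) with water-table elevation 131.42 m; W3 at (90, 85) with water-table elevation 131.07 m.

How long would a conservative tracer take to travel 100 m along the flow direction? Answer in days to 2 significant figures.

Three-point gradient (reference W1): Δ to W2 = (-15, 10, +0.16), Δ to W3 = (10, 25, -0.19).
∂h/∂x = -0.01242, ∂h/∂y = -0.002632 (det = -475).
|∇h| = √(-0.01242² + -0.002632²) = 0.0127
Seepage velocity v = K·i/n = 21.0 × 0.0127 / 0.33 = 0.8082 m/day.
t = 100 / 0.8082 = 123.7 days.

120 days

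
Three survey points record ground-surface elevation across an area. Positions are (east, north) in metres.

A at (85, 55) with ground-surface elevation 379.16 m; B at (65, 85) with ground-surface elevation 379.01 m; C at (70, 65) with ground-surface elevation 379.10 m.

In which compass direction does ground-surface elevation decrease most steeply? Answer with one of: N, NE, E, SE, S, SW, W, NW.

Three-point gradient (reference A): Δ to B = (-20, 30, -0.15), Δ to C = (-15, 10, -0.06).
∂z/∂x = +0.001200, ∂z/∂y = -0.004200 (det = 250).
Steepest decrease is along −∇f = (-0.001200 E, +0.004200 N) → north.

N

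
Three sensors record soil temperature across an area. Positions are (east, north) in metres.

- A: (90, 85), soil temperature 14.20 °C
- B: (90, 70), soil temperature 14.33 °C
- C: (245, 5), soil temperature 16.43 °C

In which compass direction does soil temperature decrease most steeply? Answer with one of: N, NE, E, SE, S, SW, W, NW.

NW

Taking A as reference: B−A = (0, -15, +0.13); C−A = (155, -80, +2.23).
Determinant of the coordinate differences = 0·(-80) − 155·(-15) = 2325.
∂T/∂x = [(+0.13)·(-80) − (+2.23)·(-15)] / 2325 = +0.009914
∂T/∂y = [0·(+2.23) − 155·(+0.13)] / 2325 = -0.008667
Steepest decrease is along −∇f = (-0.009914 E, +0.008667 N) → northwest.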